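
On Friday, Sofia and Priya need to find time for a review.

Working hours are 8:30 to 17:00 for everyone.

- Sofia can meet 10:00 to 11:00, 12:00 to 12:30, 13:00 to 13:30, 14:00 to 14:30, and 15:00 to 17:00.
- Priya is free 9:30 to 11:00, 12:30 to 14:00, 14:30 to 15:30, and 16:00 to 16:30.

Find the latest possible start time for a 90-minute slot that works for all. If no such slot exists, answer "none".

Sofia ∩ Priya: 10:00–11:00, 13:00–13:30, 15:00–15:30, 16:00–16:30.
Windows ≥ 90 min: (none).

none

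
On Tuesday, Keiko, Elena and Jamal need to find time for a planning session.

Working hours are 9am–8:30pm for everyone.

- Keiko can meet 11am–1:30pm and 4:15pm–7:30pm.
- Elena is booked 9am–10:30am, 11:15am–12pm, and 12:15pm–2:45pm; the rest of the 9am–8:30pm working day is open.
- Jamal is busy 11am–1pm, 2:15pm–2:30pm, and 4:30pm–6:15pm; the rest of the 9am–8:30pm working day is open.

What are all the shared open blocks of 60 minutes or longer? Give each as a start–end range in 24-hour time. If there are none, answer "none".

18:15–19:30

Elena free within 09:00–20:30: 10:30–11:15, 12:00–12:15, 14:45–20:30.
Jamal free within 09:00–20:30: 09:00–11:00, 13:00–14:15, 14:30–16:30, 18:15–20:30.
Keiko ∩ Elena: 11:00–11:15, 12:00–12:15, 16:15–19:30.
Keiko ∩ Elena ∩ Jamal: 16:15–16:30, 18:15–19:30.
Windows ≥ 60 min: 18:15–19:30.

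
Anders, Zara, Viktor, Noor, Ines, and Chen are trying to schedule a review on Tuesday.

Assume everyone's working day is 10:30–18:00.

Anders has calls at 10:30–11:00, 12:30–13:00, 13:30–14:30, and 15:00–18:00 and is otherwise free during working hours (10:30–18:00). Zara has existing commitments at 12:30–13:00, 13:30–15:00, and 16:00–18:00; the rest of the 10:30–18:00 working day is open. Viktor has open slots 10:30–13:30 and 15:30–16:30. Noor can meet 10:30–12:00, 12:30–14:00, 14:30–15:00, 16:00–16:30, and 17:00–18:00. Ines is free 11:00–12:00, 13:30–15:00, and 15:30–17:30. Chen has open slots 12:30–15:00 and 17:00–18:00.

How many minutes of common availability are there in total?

0 minutes

Anders free within 10:30–18:00: 11:00–12:30, 13:00–13:30, 14:30–15:00.
Zara free within 10:30–18:00: 10:30–12:30, 13:00–13:30, 15:00–16:00.
Anders ∩ Zara: 11:00–12:30, 13:00–13:30.
Anders ∩ Zara ∩ Viktor: 11:00–12:30, 13:00–13:30.
Anders ∩ Zara ∩ Viktor ∩ Noor: 11:00–12:00, 13:00–13:30.
Anders ∩ Zara ∩ Viktor ∩ Noor ∩ Ines: 11:00–12:00.
Anders ∩ Zara ∩ Viktor ∩ Noor ∩ Ines ∩ Chen: (none).
Total common minutes: 0.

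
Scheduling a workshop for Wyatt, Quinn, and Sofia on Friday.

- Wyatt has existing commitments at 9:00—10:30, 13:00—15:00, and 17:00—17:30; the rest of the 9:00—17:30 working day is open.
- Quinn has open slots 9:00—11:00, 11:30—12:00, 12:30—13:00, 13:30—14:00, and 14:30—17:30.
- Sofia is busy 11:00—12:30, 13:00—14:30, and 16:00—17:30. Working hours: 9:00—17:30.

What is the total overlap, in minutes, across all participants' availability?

Wyatt free within 09:00–17:30: 10:30–13:00, 15:00–17:00.
Sofia free within 09:00–17:30: 09:00–11:00, 12:30–13:00, 14:30–16:00.
Wyatt ∩ Quinn: 10:30–11:00, 11:30–12:00, 12:30–13:00, 15:00–17:00.
Wyatt ∩ Quinn ∩ Sofia: 10:30–11:00, 12:30–13:00, 15:00–16:00.
Total common minutes: 30 + 30 + 60 = 120.

120 minutes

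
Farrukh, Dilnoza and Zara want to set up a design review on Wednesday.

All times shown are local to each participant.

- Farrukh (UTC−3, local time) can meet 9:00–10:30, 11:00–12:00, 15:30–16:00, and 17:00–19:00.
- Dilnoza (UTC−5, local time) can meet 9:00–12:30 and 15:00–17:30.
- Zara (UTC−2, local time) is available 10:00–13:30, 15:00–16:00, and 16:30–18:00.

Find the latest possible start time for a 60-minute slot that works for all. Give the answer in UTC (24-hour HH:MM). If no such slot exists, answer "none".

14:00

Farrukh → UTC: 12:00–13:30, 14:00–15:00, 18:30–19:00, 20:00–22:00.
Dilnoza → UTC: 14:00–17:30, 20:00–22:30.
Zara → UTC: 12:00–15:30, 17:00–18:00, 18:30–20:00.
Farrukh ∩ Dilnoza: 14:00–15:00, 20:00–22:00.
Farrukh ∩ Dilnoza ∩ Zara: 14:00–15:00.
Windows ≥ 60 min: 14:00–15:00.
Latest start in the last window 14:00–15:00 is 15:00 − 60 min = 14:00.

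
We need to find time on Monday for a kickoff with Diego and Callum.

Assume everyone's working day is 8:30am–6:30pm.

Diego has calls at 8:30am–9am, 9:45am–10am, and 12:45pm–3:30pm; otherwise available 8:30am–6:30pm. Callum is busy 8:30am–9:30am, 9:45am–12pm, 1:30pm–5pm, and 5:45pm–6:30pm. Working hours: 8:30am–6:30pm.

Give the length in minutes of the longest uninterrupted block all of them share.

45 minutes

Diego free within 08:30–18:30: 09:00–09:45, 10:00–12:45, 15:30–18:30.
Callum free within 08:30–18:30: 09:30–09:45, 12:00–13:30, 17:00–17:45.
Diego ∩ Callum: 09:30–09:45, 12:00–12:45, 17:00–17:45.
Common window lengths: 15, 45, 45 min; longest is 45.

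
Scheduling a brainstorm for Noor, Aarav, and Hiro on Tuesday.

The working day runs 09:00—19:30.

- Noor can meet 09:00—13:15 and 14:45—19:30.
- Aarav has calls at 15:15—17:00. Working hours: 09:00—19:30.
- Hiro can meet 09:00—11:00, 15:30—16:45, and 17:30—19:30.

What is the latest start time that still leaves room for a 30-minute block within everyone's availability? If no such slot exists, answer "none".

19:00

Aarav free within 09:00–19:30: 09:00–15:15, 17:00–19:30.
Noor ∩ Aarav: 09:00–13:15, 14:45–15:15, 17:00–19:30.
Noor ∩ Aarav ∩ Hiro: 09:00–11:00, 17:30–19:30.
Windows ≥ 30 min: 09:00–11:00, 17:30–19:30.
Latest start in the last window 17:30–19:30 is 19:30 − 30 min = 19:00.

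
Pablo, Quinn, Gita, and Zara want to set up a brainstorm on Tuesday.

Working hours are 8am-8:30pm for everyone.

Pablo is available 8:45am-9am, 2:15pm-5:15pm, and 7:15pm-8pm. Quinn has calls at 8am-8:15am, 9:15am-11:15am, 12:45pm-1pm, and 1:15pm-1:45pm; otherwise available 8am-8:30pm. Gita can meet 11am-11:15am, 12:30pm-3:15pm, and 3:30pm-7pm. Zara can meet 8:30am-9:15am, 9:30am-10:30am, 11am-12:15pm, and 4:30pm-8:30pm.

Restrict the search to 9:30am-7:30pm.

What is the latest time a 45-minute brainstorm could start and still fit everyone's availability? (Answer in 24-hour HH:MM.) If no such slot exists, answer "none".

16:30

Quinn free within 08:00–20:30: 08:15–09:15, 11:15–12:45, 13:00–13:15, 13:45–20:30.
Pablo ∩ Quinn: 08:45–09:00, 14:15–17:15, 19:15–20:00.
Pablo ∩ Quinn ∩ Gita: 14:15–15:15, 15:30–17:15.
Pablo ∩ Quinn ∩ Gita ∩ Zara: 16:30–17:15.
Restricted to 09:30–19:30: 16:30–17:15.
Windows ≥ 45 min: 16:30–17:15.
Latest start in the last window 16:30–17:15 is 17:15 − 45 min = 16:30.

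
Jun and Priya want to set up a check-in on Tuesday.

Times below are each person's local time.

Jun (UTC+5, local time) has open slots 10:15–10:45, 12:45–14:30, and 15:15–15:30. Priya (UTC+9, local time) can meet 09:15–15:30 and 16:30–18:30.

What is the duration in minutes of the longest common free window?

Jun → UTC: 05:15–05:45, 07:45–09:30, 10:15–10:30.
Priya → UTC: 00:15–06:30, 07:30–09:30.
Jun ∩ Priya: 05:15–05:45, 07:45–09:30.
Common window lengths: 30, 105 min; longest is 105.

105 minutes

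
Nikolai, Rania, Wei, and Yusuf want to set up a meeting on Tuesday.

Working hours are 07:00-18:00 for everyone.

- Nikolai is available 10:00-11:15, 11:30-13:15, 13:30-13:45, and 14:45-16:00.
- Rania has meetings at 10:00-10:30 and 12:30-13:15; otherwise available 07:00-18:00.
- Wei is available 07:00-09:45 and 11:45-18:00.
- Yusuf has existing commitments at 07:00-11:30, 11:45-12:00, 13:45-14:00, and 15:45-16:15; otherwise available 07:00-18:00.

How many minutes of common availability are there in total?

105 minutes

Rania free within 07:00–18:00: 07:00–10:00, 10:30–12:30, 13:15–18:00.
Yusuf free within 07:00–18:00: 11:30–11:45, 12:00–13:45, 14:00–15:45, 16:15–18:00.
Nikolai ∩ Rania: 10:30–11:15, 11:30–12:30, 13:30–13:45, 14:45–16:00.
Nikolai ∩ Rania ∩ Wei: 11:45–12:30, 13:30–13:45, 14:45–16:00.
Nikolai ∩ Rania ∩ Wei ∩ Yusuf: 12:00–12:30, 13:30–13:45, 14:45–15:45.
Total common minutes: 30 + 15 + 60 = 105.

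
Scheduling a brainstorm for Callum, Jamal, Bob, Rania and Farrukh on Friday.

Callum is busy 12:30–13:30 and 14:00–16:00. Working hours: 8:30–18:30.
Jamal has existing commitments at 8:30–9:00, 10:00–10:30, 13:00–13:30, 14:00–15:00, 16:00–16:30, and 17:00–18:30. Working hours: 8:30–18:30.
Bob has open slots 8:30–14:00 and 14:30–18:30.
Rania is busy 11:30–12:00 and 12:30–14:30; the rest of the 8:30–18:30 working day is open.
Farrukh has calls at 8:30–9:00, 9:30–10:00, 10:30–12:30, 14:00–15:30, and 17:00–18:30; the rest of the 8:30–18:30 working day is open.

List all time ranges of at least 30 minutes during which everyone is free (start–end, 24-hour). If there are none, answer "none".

09:00–09:30, 16:30–17:00

Callum free within 08:30–18:30: 08:30–12:30, 13:30–14:00, 16:00–18:30.
Jamal free within 08:30–18:30: 09:00–10:00, 10:30–13:00, 13:30–14:00, 15:00–16:00, 16:30–17:00.
Rania free within 08:30–18:30: 08:30–11:30, 12:00–12:30, 14:30–18:30.
Farrukh free within 08:30–18:30: 09:00–09:30, 10:00–10:30, 12:30–14:00, 15:30–17:00.
Callum ∩ Jamal: 09:00–10:00, 10:30–12:30, 13:30–14:00, 16:30–17:00.
Callum ∩ Jamal ∩ Bob: 09:00–10:00, 10:30–12:30, 13:30–14:00, 16:30–17:00.
Callum ∩ Jamal ∩ Bob ∩ Rania: 09:00–10:00, 10:30–11:30, 12:00–12:30, 16:30–17:00.
Callum ∩ Jamal ∩ Bob ∩ Rania ∩ Farrukh: 09:00–09:30, 16:30–17:00.
Windows ≥ 30 min: 09:00–09:30, 16:30–17:00.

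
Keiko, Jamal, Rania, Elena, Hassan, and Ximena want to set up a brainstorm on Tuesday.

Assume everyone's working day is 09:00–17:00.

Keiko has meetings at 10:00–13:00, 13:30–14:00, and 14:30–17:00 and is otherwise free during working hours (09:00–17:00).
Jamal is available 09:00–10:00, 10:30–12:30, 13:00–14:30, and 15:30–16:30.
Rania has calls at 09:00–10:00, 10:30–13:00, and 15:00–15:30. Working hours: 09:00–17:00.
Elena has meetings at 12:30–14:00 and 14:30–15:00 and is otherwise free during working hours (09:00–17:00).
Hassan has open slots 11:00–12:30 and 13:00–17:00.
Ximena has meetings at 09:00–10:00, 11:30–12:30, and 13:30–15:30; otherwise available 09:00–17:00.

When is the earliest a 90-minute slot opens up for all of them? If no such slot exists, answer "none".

Keiko free within 09:00–17:00: 09:00–10:00, 13:00–13:30, 14:00–14:30.
Rania free within 09:00–17:00: 10:00–10:30, 13:00–15:00, 15:30–17:00.
Elena free within 09:00–17:00: 09:00–12:30, 14:00–14:30, 15:00–17:00.
Ximena free within 09:00–17:00: 10:00–11:30, 12:30–13:30, 15:30–17:00.
Keiko ∩ Jamal: 09:00–10:00, 13:00–13:30, 14:00–14:30.
Keiko ∩ Jamal ∩ Rania: 13:00–13:30, 14:00–14:30.
Keiko ∩ Jamal ∩ Rania ∩ Elena: 14:00–14:30.
Keiko ∩ Jamal ∩ Rania ∩ Elena ∩ Hassan: 14:00–14:30.
Keiko ∩ Jamal ∩ Rania ∩ Elena ∩ Hassan ∩ Ximena: (none).
Windows ≥ 90 min: (none).

none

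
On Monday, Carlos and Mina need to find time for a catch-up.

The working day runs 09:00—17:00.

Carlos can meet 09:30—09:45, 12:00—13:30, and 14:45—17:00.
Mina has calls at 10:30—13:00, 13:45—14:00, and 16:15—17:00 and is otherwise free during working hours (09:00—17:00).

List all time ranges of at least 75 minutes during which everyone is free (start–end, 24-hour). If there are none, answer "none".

14:45–16:15

Mina free within 09:00–17:00: 09:00–10:30, 13:00–13:45, 14:00–16:15.
Carlos ∩ Mina: 09:30–09:45, 13:00–13:30, 14:45–16:15.
Windows ≥ 75 min: 14:45–16:15.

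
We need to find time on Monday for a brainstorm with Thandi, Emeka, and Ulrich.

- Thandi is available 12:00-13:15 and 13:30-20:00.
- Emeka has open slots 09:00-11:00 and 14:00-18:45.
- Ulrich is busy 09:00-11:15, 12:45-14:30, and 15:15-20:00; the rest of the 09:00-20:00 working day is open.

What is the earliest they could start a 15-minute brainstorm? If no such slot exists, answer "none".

14:30

Ulrich free within 09:00–20:00: 11:15–12:45, 14:30–15:15.
Thandi ∩ Emeka: 14:00–18:45.
Thandi ∩ Emeka ∩ Ulrich: 14:30–15:15.
Windows ≥ 15 min: 14:30–15:15.
Earliest such window starts at 14:30.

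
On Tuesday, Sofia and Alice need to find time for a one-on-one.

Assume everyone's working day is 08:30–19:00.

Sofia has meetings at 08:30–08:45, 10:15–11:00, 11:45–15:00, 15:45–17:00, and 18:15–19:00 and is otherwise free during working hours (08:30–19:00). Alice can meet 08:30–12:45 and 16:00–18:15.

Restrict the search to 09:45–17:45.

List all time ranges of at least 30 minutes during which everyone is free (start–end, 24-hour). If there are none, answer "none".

Sofia free within 08:30–19:00: 08:45–10:15, 11:00–11:45, 15:00–15:45, 17:00–18:15.
Sofia ∩ Alice: 08:45–10:15, 11:00–11:45, 17:00–18:15.
Restricted to 09:45–17:45: 09:45–10:15, 11:00–11:45, 17:00–17:45.
Windows ≥ 30 min: 09:45–10:15, 11:00–11:45, 17:00–17:45.

09:45–10:15, 11:00–11:45, 17:00–17:45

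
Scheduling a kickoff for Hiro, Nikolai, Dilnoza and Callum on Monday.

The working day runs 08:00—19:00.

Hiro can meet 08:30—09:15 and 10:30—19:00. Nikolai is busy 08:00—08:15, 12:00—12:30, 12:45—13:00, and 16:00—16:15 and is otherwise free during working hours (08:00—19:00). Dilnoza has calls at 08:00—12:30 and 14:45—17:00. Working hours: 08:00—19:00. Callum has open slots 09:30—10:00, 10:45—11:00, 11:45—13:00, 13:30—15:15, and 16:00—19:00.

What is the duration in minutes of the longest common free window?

120 minutes

Nikolai free within 08:00–19:00: 08:15–12:00, 12:30–12:45, 13:00–16:00, 16:15–19:00.
Dilnoza free within 08:00–19:00: 12:30–14:45, 17:00–19:00.
Hiro ∩ Nikolai: 08:30–09:15, 10:30–12:00, 12:30–12:45, 13:00–16:00, 16:15–19:00.
Hiro ∩ Nikolai ∩ Dilnoza: 12:30–12:45, 13:00–14:45, 17:00–19:00.
Hiro ∩ Nikolai ∩ Dilnoza ∩ Callum: 12:30–12:45, 13:30–14:45, 17:00–19:00.
Common window lengths: 15, 75, 120 min; longest is 120.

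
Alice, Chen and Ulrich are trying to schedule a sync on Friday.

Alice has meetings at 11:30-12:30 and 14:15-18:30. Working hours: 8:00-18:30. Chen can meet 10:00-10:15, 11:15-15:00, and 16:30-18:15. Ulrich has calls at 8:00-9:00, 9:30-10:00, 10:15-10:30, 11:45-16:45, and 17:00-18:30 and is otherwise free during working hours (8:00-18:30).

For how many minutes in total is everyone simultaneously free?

30 minutes

Alice free within 08:00–18:30: 08:00–11:30, 12:30–14:15.
Ulrich free within 08:00–18:30: 09:00–09:30, 10:00–10:15, 10:30–11:45, 16:45–17:00.
Alice ∩ Chen: 10:00–10:15, 11:15–11:30, 12:30–14:15.
Alice ∩ Chen ∩ Ulrich: 10:00–10:15, 11:15–11:30.
Total common minutes: 15 + 15 = 30.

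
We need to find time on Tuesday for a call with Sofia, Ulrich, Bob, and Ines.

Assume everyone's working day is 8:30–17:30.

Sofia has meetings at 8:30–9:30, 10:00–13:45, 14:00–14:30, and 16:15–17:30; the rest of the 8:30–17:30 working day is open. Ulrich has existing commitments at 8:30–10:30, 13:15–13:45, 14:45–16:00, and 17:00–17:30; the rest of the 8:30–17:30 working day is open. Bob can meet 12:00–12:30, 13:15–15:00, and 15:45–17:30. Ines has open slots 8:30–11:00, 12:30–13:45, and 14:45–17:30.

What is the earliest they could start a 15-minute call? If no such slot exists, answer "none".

Sofia free within 08:30–17:30: 09:30–10:00, 13:45–14:00, 14:30–16:15.
Ulrich free within 08:30–17:30: 10:30–13:15, 13:45–14:45, 16:00–17:00.
Sofia ∩ Ulrich: 13:45–14:00, 14:30–14:45, 16:00–16:15.
Sofia ∩ Ulrich ∩ Bob: 13:45–14:00, 14:30–14:45, 16:00–16:15.
Sofia ∩ Ulrich ∩ Bob ∩ Ines: 16:00–16:15.
Windows ≥ 15 min: 16:00–16:15.
Earliest such window starts at 16:00.

16:00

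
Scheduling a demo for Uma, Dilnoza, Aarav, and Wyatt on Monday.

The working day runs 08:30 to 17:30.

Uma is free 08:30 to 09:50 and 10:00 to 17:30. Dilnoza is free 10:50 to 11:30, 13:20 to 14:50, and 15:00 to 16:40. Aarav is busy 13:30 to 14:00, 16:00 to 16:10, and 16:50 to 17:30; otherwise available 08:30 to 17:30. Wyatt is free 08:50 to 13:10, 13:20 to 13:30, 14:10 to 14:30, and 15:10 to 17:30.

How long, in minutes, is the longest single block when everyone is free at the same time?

50 minutes

Aarav free within 08:30–17:30: 08:30–13:30, 14:00–16:00, 16:10–16:50.
Uma ∩ Dilnoza: 10:50–11:30, 13:20–14:50, 15:00–16:40.
Uma ∩ Dilnoza ∩ Aarav: 10:50–11:30, 13:20–13:30, 14:00–14:50, 15:00–16:00, 16:10–16:40.
Uma ∩ Dilnoza ∩ Aarav ∩ Wyatt: 10:50–11:30, 13:20–13:30, 14:10–14:30, 15:10–16:00, 16:10–16:40.
Common window lengths: 40, 10, 20, 50, 30 min; longest is 50.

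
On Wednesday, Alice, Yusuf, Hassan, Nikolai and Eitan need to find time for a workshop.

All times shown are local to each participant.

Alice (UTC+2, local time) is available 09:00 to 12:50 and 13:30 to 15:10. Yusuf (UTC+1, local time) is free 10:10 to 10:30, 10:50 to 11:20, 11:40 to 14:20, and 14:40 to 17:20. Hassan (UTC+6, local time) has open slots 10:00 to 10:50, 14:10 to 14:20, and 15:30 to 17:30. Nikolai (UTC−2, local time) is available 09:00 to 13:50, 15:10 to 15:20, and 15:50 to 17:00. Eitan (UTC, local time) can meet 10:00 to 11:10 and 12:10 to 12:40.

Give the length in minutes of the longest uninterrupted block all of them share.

0 minutes

Alice → UTC: 07:00–10:50, 11:30–13:10.
Yusuf → UTC: 09:10–09:30, 09:50–10:20, 10:40–13:20, 13:40–16:20.
Hassan → UTC: 04:00–04:50, 08:10–08:20, 09:30–11:30.
Nikolai → UTC: 11:00–15:50, 17:10–17:20, 17:50–19:00.
Eitan → UTC: 10:00–11:10, 12:10–12:40.
Alice ∩ Yusuf: 09:10–09:30, 09:50–10:20, 10:40–10:50, 11:30–13:10.
Alice ∩ Yusuf ∩ Hassan: 09:50–10:20, 10:40–10:50.
Alice ∩ Yusuf ∩ Hassan ∩ Nikolai: (none).
Alice ∩ Yusuf ∩ Hassan ∩ Nikolai ∩ Eitan: (none).
No common window.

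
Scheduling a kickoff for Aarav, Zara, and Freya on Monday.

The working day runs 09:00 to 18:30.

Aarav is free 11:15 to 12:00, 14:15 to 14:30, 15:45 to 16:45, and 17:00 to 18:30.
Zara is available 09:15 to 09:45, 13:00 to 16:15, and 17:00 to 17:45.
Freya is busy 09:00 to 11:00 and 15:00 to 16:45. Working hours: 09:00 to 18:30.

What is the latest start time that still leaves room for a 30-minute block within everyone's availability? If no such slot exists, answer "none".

17:15

Freya free within 09:00–18:30: 11:00–15:00, 16:45–18:30.
Aarav ∩ Zara: 14:15–14:30, 15:45–16:15, 17:00–17:45.
Aarav ∩ Zara ∩ Freya: 14:15–14:30, 17:00–17:45.
Windows ≥ 30 min: 17:00–17:45.
Latest start in the last window 17:00–17:45 is 17:45 − 30 min = 17:15.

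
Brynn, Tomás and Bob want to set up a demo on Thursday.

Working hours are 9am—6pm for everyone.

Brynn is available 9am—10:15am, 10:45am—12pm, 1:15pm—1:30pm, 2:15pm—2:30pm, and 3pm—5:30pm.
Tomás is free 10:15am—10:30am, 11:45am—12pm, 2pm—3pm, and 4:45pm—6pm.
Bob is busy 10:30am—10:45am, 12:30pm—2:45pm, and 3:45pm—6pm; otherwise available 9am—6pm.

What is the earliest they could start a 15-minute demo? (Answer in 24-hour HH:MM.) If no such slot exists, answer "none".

11:45

Bob free within 09:00–18:00: 09:00–10:30, 10:45–12:30, 14:45–15:45.
Brynn ∩ Tomás: 11:45–12:00, 14:15–14:30, 16:45–17:30.
Brynn ∩ Tomás ∩ Bob: 11:45–12:00.
Windows ≥ 15 min: 11:45–12:00.
Earliest such window starts at 11:45.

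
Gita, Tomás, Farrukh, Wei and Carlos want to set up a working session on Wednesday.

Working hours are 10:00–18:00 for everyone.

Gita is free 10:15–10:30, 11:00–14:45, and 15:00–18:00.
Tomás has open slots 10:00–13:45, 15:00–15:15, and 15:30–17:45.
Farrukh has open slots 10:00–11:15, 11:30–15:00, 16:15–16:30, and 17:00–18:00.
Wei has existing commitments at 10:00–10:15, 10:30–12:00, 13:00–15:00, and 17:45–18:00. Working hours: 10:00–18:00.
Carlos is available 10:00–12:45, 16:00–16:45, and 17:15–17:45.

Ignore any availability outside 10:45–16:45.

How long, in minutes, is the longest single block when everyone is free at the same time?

45 minutes

Wei free within 10:00–18:00: 10:15–10:30, 12:00–13:00, 15:00–17:45.
Gita ∩ Tomás: 10:15–10:30, 11:00–13:45, 15:00–15:15, 15:30–17:45.
Gita ∩ Tomás ∩ Farrukh: 10:15–10:30, 11:00–11:15, 11:30–13:45, 16:15–16:30, 17:00–17:45.
Gita ∩ Tomás ∩ Farrukh ∩ Wei: 10:15–10:30, 12:00–13:00, 16:15–16:30, 17:00–17:45.
Gita ∩ Tomás ∩ Farrukh ∩ Wei ∩ Carlos: 10:15–10:30, 12:00–12:45, 16:15–16:30, 17:15–17:45.
Restricted to 10:45–16:45: 12:00–12:45, 16:15–16:30.
Common window lengths: 45, 15 min; longest is 45.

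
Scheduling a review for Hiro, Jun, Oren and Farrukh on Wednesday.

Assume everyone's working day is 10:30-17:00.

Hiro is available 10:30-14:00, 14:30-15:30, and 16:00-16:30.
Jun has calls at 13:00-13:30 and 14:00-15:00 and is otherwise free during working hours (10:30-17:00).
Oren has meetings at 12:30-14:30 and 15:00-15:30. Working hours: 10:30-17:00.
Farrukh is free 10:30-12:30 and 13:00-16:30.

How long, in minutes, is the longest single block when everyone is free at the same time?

120 minutes

Jun free within 10:30–17:00: 10:30–13:00, 13:30–14:00, 15:00–17:00.
Oren free within 10:30–17:00: 10:30–12:30, 14:30–15:00, 15:30–17:00.
Hiro ∩ Jun: 10:30–13:00, 13:30–14:00, 15:00–15:30, 16:00–16:30.
Hiro ∩ Jun ∩ Oren: 10:30–12:30, 16:00–16:30.
Hiro ∩ Jun ∩ Oren ∩ Farrukh: 10:30–12:30, 16:00–16:30.
Common window lengths: 120, 30 min; longest is 120.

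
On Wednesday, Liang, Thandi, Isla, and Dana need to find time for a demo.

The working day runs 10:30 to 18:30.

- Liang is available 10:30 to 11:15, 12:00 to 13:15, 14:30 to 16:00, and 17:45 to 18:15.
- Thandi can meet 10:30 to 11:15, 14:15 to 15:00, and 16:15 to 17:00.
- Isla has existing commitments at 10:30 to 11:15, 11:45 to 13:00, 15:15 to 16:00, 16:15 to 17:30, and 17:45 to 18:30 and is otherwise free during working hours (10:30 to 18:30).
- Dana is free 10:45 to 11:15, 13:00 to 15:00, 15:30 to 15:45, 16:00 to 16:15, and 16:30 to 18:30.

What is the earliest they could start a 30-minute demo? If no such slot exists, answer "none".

14:30

Isla free within 10:30–18:30: 11:15–11:45, 13:00–15:15, 16:00–16:15, 17:30–17:45.
Liang ∩ Thandi: 10:30–11:15, 14:30–15:00.
Liang ∩ Thandi ∩ Isla: 14:30–15:00.
Liang ∩ Thandi ∩ Isla ∩ Dana: 14:30–15:00.
Windows ≥ 30 min: 14:30–15:00.
Earliest such window starts at 14:30.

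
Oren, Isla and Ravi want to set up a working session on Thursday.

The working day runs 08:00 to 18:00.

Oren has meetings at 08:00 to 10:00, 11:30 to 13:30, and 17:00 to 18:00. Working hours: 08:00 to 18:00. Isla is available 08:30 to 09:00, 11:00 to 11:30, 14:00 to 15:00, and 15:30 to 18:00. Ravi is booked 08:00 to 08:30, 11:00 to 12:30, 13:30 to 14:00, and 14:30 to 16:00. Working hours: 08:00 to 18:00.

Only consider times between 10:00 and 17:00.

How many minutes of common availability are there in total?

90 minutes

Oren free within 08:00–18:00: 10:00–11:30, 13:30–17:00.
Ravi free within 08:00–18:00: 08:30–11:00, 12:30–13:30, 14:00–14:30, 16:00–18:00.
Oren ∩ Isla: 11:00–11:30, 14:00–15:00, 15:30–17:00.
Oren ∩ Isla ∩ Ravi: 14:00–14:30, 16:00–17:00.
Restricted to 10:00–17:00: 14:00–14:30, 16:00–17:00.
Total common minutes: 30 + 60 = 90.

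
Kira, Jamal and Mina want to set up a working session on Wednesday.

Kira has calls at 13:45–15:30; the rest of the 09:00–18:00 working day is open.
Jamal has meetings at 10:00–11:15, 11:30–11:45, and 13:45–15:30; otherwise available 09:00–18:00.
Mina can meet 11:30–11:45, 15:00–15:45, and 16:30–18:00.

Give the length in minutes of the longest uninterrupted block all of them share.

90 minutes

Kira free within 09:00–18:00: 09:00–13:45, 15:30–18:00.
Jamal free within 09:00–18:00: 09:00–10:00, 11:15–11:30, 11:45–13:45, 15:30–18:00.
Kira ∩ Jamal: 09:00–10:00, 11:15–11:30, 11:45–13:45, 15:30–18:00.
Kira ∩ Jamal ∩ Mina: 15:30–15:45, 16:30–18:00.
Common window lengths: 15, 90 min; longest is 90.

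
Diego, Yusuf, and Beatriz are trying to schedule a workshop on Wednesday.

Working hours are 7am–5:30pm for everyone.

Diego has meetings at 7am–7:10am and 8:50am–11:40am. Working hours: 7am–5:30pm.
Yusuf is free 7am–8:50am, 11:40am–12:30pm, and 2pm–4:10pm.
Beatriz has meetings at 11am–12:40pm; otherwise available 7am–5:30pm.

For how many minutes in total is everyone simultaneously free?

Diego free within 07:00–17:30: 07:10–08:50, 11:40–17:30.
Beatriz free within 07:00–17:30: 07:00–11:00, 12:40–17:30.
Diego ∩ Yusuf: 07:10–08:50, 11:40–12:30, 14:00–16:10.
Diego ∩ Yusuf ∩ Beatriz: 07:10–08:50, 14:00–16:10.
Total common minutes: 100 + 130 = 230.

230 minutes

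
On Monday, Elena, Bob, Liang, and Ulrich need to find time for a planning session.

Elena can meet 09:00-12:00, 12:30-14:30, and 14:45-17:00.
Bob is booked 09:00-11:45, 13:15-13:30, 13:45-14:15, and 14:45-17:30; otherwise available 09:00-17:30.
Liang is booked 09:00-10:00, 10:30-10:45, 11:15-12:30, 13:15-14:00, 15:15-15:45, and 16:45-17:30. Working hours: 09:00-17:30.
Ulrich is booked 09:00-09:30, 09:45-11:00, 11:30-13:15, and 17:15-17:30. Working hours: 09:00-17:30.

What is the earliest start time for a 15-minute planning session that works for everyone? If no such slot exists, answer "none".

Bob free within 09:00–17:30: 11:45–13:15, 13:30–13:45, 14:15–14:45.
Liang free within 09:00–17:30: 10:00–10:30, 10:45–11:15, 12:30–13:15, 14:00–15:15, 15:45–16:45.
Ulrich free within 09:00–17:30: 09:30–09:45, 11:00–11:30, 13:15–17:15.
Elena ∩ Bob: 11:45–12:00, 12:30–13:15, 13:30–13:45, 14:15–14:30.
Elena ∩ Bob ∩ Liang: 12:30–13:15, 14:15–14:30.
Elena ∩ Bob ∩ Liang ∩ Ulrich: 14:15–14:30.
Windows ≥ 15 min: 14:15–14:30.
Earliest such window starts at 14:15.

14:15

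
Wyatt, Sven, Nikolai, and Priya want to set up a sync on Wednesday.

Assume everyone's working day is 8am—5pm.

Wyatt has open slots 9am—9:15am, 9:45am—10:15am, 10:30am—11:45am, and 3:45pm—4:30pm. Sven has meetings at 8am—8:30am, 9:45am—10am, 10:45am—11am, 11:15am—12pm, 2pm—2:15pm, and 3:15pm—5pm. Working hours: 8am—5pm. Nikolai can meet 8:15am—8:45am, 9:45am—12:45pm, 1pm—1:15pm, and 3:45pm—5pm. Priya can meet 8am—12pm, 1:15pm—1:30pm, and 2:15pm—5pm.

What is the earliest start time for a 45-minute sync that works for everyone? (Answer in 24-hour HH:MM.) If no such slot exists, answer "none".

none

Sven free within 08:00–17:00: 08:30–09:45, 10:00–10:45, 11:00–11:15, 12:00–14:00, 14:15–15:15.
Wyatt ∩ Sven: 09:00–09:15, 10:00–10:15, 10:30–10:45, 11:00–11:15.
Wyatt ∩ Sven ∩ Nikolai: 10:00–10:15, 10:30–10:45, 11:00–11:15.
Wyatt ∩ Sven ∩ Nikolai ∩ Priya: 10:00–10:15, 10:30–10:45, 11:00–11:15.
Windows ≥ 45 min: (none).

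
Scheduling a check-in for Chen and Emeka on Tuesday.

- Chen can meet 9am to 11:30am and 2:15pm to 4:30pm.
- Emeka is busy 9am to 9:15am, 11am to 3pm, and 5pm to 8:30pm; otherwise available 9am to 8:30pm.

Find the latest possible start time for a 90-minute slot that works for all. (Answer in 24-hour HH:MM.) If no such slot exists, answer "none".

15:00

Emeka free within 09:00–20:30: 09:15–11:00, 15:00–17:00.
Chen ∩ Emeka: 09:15–11:00, 15:00–16:30.
Windows ≥ 90 min: 09:15–11:00, 15:00–16:30.
Latest start in the last window 15:00–16:30 is 16:30 − 90 min = 15:00.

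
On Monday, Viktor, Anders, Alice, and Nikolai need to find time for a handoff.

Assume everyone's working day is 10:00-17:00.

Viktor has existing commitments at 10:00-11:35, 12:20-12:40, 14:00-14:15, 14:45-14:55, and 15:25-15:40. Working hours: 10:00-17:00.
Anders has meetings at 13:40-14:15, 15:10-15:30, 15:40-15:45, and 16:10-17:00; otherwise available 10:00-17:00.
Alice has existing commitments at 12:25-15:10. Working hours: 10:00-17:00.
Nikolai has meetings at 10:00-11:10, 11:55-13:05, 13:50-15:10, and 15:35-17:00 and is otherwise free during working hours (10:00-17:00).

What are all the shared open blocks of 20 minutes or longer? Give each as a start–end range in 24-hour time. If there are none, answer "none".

11:35–11:55

Viktor free within 10:00–17:00: 11:35–12:20, 12:40–14:00, 14:15–14:45, 14:55–15:25, 15:40–17:00.
Anders free within 10:00–17:00: 10:00–13:40, 14:15–15:10, 15:30–15:40, 15:45–16:10.
Alice free within 10:00–17:00: 10:00–12:25, 15:10–17:00.
Nikolai free within 10:00–17:00: 11:10–11:55, 13:05–13:50, 15:10–15:35.
Viktor ∩ Anders: 11:35–12:20, 12:40–13:40, 14:15–14:45, 14:55–15:10, 15:45–16:10.
Viktor ∩ Anders ∩ Alice: 11:35–12:20, 15:45–16:10.
Viktor ∩ Anders ∩ Alice ∩ Nikolai: 11:35–11:55.
Windows ≥ 20 min: 11:35–11:55.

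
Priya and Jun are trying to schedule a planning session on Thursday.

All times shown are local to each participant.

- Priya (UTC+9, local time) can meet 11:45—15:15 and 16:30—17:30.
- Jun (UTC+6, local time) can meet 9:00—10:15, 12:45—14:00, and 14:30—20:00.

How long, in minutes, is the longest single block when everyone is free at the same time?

75 minutes

Priya → UTC: 02:45–06:15, 07:30–08:30.
Jun → UTC: 03:00–04:15, 06:45–08:00, 08:30–14:00.
Priya ∩ Jun: 03:00–04:15, 07:30–08:00.
Common window lengths: 75, 30 min; longest is 75.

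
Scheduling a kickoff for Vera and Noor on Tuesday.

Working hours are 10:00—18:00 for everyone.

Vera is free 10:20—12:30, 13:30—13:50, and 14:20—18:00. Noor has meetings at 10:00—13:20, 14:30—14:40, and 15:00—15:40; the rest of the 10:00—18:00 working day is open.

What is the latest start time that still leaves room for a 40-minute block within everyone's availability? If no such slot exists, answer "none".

17:20

Noor free within 10:00–18:00: 13:20–14:30, 14:40–15:00, 15:40–18:00.
Vera ∩ Noor: 13:30–13:50, 14:20–14:30, 14:40–15:00, 15:40–18:00.
Windows ≥ 40 min: 15:40–18:00.
Latest start in the last window 15:40–18:00 is 18:00 − 40 min = 17:20.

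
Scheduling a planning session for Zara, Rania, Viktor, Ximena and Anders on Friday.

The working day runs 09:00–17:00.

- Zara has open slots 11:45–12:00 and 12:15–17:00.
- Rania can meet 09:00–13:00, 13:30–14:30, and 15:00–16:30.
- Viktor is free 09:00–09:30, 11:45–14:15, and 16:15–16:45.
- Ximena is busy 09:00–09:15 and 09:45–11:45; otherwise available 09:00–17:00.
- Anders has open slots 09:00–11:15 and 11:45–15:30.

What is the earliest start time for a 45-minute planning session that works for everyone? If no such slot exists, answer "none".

Ximena free within 09:00–17:00: 09:15–09:45, 11:45–17:00.
Zara ∩ Rania: 11:45–12:00, 12:15–13:00, 13:30–14:30, 15:00–16:30.
Zara ∩ Rania ∩ Viktor: 11:45–12:00, 12:15–13:00, 13:30–14:15, 16:15–16:30.
Zara ∩ Rania ∩ Viktor ∩ Ximena: 11:45–12:00, 12:15–13:00, 13:30–14:15, 16:15–16:30.
Zara ∩ Rania ∩ Viktor ∩ Ximena ∩ Anders: 11:45–12:00, 12:15–13:00, 13:30–14:15.
Windows ≥ 45 min: 12:15–13:00, 13:30–14:15.
Earliest such window starts at 12:15.

12:15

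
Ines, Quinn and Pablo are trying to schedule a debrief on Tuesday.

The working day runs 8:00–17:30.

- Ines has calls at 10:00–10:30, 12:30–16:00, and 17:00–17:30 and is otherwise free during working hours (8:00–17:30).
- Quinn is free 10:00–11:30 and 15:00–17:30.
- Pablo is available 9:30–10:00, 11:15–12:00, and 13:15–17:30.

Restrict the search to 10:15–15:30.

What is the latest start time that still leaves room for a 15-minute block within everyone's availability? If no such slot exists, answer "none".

Ines free within 08:00–17:30: 08:00–10:00, 10:30–12:30, 16:00–17:00.
Ines ∩ Quinn: 10:30–11:30, 16:00–17:00.
Ines ∩ Quinn ∩ Pablo: 11:15–11:30, 16:00–17:00.
Restricted to 10:15–15:30: 11:15–11:30.
Windows ≥ 15 min: 11:15–11:30.
Latest start in the last window 11:15–11:30 is 11:30 − 15 min = 11:15.

11:15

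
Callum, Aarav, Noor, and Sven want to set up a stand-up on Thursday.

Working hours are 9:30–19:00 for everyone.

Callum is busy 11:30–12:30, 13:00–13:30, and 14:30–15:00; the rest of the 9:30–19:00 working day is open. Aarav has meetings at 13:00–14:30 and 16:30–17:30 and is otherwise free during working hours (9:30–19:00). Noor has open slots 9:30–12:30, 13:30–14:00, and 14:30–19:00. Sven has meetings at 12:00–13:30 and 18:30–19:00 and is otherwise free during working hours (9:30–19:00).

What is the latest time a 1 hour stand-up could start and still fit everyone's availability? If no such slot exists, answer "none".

Callum free within 09:30–19:00: 09:30–11:30, 12:30–13:00, 13:30–14:30, 15:00–19:00.
Aarav free within 09:30–19:00: 09:30–13:00, 14:30–16:30, 17:30–19:00.
Sven free within 09:30–19:00: 09:30–12:00, 13:30–18:30.
Callum ∩ Aarav: 09:30–11:30, 12:30–13:00, 15:00–16:30, 17:30–19:00.
Callum ∩ Aarav ∩ Noor: 09:30–11:30, 15:00–16:30, 17:30–19:00.
Callum ∩ Aarav ∩ Noor ∩ Sven: 09:30–11:30, 15:00–16:30, 17:30–18:30.
Windows ≥ 60 min: 09:30–11:30, 15:00–16:30, 17:30–18:30.
Latest start in the last window 17:30–18:30 is 18:30 − 60 min = 17:30.

17:30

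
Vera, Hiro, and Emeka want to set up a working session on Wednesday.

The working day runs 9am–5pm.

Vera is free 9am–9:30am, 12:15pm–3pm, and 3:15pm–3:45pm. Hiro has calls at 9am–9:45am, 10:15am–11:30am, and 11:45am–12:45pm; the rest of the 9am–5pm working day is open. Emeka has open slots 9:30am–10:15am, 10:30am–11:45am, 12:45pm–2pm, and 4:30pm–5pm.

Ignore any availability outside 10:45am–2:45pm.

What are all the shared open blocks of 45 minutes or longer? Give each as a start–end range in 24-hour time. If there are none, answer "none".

Hiro free within 09:00–17:00: 09:45–10:15, 11:30–11:45, 12:45–17:00.
Vera ∩ Hiro: 12:45–15:00, 15:15–15:45.
Vera ∩ Hiro ∩ Emeka: 12:45–14:00.
Restricted to 10:45–14:45: 12:45–14:00.
Windows ≥ 45 min: 12:45–14:00.

12:45–14:00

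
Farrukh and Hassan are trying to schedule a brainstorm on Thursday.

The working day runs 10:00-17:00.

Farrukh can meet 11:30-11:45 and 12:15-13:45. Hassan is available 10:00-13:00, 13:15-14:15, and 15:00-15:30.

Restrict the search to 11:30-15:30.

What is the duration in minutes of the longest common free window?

45 minutes

Farrukh ∩ Hassan: 11:30–11:45, 12:15–13:00, 13:15–13:45.
Restricted to 11:30–15:30: 11:30–11:45, 12:15–13:00, 13:15–13:45.
Common window lengths: 15, 45, 30 min; longest is 45.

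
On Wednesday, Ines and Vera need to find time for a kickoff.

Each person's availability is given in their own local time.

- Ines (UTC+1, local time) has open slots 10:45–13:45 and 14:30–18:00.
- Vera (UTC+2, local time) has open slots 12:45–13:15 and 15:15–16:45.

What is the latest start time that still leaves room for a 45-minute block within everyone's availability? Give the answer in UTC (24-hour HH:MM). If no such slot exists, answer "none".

Ines → UTC: 09:45–12:45, 13:30–17:00.
Vera → UTC: 10:45–11:15, 13:15–14:45.
Ines ∩ Vera: 10:45–11:15, 13:30–14:45.
Windows ≥ 45 min: 13:30–14:45.
Latest start in the last window 13:30–14:45 is 14:45 − 45 min = 14:00.

14:00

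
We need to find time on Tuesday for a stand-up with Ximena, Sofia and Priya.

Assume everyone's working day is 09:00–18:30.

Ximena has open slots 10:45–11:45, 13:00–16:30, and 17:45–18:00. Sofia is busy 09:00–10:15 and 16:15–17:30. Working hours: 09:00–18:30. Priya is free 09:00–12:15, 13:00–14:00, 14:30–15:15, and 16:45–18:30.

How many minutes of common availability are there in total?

180 minutes

Sofia free within 09:00–18:30: 10:15–16:15, 17:30–18:30.
Ximena ∩ Sofia: 10:45–11:45, 13:00–16:15, 17:45–18:00.
Ximena ∩ Sofia ∩ Priya: 10:45–11:45, 13:00–14:00, 14:30–15:15, 17:45–18:00.
Total common minutes: 60 + 60 + 45 + 15 = 180.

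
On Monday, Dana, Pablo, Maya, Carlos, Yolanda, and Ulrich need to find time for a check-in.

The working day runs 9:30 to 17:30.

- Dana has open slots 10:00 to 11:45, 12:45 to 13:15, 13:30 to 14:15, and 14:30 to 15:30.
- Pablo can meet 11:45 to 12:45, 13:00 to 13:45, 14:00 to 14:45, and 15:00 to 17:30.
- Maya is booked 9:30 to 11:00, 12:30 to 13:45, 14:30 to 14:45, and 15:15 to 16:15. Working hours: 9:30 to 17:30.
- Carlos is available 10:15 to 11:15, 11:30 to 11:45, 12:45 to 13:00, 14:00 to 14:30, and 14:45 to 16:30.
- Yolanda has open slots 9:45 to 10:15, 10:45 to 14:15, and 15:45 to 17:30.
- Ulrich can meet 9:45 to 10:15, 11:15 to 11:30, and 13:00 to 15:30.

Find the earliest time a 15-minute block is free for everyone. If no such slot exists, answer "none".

Maya free within 09:30–17:30: 11:00–12:30, 13:45–14:30, 14:45–15:15, 16:15–17:30.
Dana ∩ Pablo: 13:00–13:15, 13:30–13:45, 14:00–14:15, 14:30–14:45, 15:00–15:30.
Dana ∩ Pablo ∩ Maya: 14:00–14:15, 15:00–15:15.
Dana ∩ Pablo ∩ Maya ∩ Carlos: 14:00–14:15, 15:00–15:15.
Dana ∩ Pablo ∩ Maya ∩ Carlos ∩ Yolanda: 14:00–14:15.
Dana ∩ Pablo ∩ Maya ∩ Carlos ∩ Yolanda ∩ Ulrich: 14:00–14:15.
Windows ≥ 15 min: 14:00–14:15.
Earliest such window starts at 14:00.

14:00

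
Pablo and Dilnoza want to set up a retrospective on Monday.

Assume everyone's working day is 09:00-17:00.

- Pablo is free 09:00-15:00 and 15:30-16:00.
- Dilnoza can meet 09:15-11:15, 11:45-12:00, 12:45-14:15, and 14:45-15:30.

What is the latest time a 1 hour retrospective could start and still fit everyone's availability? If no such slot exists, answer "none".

Pablo ∩ Dilnoza: 09:15–11:15, 11:45–12:00, 12:45–14:15, 14:45–15:00.
Windows ≥ 60 min: 09:15–11:15, 12:45–14:15.
Latest start in the last window 12:45–14:15 is 14:15 − 60 min = 13:15.

13:15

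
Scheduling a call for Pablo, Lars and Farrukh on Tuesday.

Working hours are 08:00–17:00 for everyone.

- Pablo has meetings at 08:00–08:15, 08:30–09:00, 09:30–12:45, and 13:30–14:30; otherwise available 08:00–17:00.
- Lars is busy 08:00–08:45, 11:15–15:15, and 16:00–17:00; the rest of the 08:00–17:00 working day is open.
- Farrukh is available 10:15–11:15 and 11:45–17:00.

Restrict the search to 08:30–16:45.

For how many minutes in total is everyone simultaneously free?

Pablo free within 08:00–17:00: 08:15–08:30, 09:00–09:30, 12:45–13:30, 14:30–17:00.
Lars free within 08:00–17:00: 08:45–11:15, 15:15–16:00.
Pablo ∩ Lars: 09:00–09:30, 15:15–16:00.
Pablo ∩ Lars ∩ Farrukh: 15:15–16:00.
Restricted to 08:30–16:45: 15:15–16:00.
Total common minutes: 45.

45 minutes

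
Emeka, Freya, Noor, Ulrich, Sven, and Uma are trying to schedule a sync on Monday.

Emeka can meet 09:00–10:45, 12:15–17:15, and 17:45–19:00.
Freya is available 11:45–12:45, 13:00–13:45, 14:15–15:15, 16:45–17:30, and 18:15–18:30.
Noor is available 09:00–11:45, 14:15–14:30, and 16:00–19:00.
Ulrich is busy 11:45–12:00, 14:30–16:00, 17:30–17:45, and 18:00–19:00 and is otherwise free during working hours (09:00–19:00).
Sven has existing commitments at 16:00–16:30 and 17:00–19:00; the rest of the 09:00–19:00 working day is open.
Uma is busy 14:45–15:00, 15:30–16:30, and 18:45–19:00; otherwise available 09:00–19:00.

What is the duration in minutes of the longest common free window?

15 minutes

Ulrich free within 09:00–19:00: 09:00–11:45, 12:00–14:30, 16:00–17:30, 17:45–18:00.
Sven free within 09:00–19:00: 09:00–16:00, 16:30–17:00.
Uma free within 09:00–19:00: 09:00–14:45, 15:00–15:30, 16:30–18:45.
Emeka ∩ Freya: 12:15–12:45, 13:00–13:45, 14:15–15:15, 16:45–17:15, 18:15–18:30.
Emeka ∩ Freya ∩ Noor: 14:15–14:30, 16:45–17:15, 18:15–18:30.
Emeka ∩ Freya ∩ Noor ∩ Ulrich: 14:15–14:30, 16:45–17:15.
Emeka ∩ Freya ∩ Noor ∩ Ulrich ∩ Sven: 14:15–14:30, 16:45–17:00.
Emeka ∩ Freya ∩ Noor ∩ Ulrich ∩ Sven ∩ Uma: 14:15–14:30, 16:45–17:00.
Common window lengths: 15, 15 min; longest is 15.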